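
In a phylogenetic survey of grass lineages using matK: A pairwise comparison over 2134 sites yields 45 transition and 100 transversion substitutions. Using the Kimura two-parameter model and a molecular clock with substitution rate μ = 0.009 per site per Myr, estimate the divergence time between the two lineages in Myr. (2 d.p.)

P = 45/2134 ≈ 0.021087 and Q = 100/2134 ≈ 0.04686.
Under the Kimura two-parameter model, d = −½ ln(1 − 2P − Q) − ¼ ln(1 − 2Q).
1 − 2P − Q = 0.910966, giving −½ ln(0.910966) = 0.046625.
1 − 2Q = 0.90628, giving −¼ ln(0.90628) = 0.024602.
d = 0.046625 + 0.024602 = 0.071227.
Under a molecular clock d = 2μt, so t = d/(2μ) = 0.071227 / (2 × 0.009) = 3.96 Myr.

3.96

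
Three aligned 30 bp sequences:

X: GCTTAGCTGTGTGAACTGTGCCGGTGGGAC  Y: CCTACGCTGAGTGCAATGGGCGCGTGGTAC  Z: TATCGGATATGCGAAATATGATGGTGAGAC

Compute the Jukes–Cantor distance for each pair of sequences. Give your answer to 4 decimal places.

d(X,Y) = 0.4408, d(X,Z) = 0.5716, d(Y,Z) = 0.9313

X–Y: 10/30 sites differ → p ≈ 0.333333, d = −0.75 ln(1 − 0.444444) = 0.440839 ≈ 0.4408.
X–Z: 12/30 sites differ → p = 0.4, d = −0.75 ln(1 − 0.533333) = 0.571605 ≈ 0.5716.
Y–Z: 16/30 sites differ → p ≈ 0.533333, d = −0.75 ln(1 − 0.711111) = 0.931285 ≈ 0.9313.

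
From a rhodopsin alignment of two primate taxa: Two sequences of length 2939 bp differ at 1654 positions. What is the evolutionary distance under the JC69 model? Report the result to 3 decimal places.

1.041

p = 1654/2939 ≈ 0.562776.
d = −(3/4) ln(1 − 4p/3) = −0.75 ln(1 − 0.750368) = −0.75 ln(0.249632)
  = −0.75 × (-1.387767) = 1.040825 substitutions/site.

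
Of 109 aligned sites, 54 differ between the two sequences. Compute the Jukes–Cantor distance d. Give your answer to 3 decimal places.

p = 54/109 ≈ 0.495413.
d = −(3/4) ln(1 − 4p/3) = −0.75 ln(1 − 0.660551) = −0.75 ln(0.339449)
  = −0.75 × (-1.080432) = 0.810324 substitutions/site.

0.810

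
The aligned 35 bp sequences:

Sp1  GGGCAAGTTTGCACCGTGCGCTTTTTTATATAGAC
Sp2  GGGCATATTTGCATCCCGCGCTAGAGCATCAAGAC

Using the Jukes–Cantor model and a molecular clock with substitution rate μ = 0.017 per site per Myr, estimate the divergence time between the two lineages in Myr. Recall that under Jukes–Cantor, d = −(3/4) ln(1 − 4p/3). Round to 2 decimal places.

13.48

The sequences differ at 12 of 35 sites, so p = 12/35 ≈ 0.342857.
d = −(3/4) ln(1 − 4p/3) = −0.75 ln(1 − 0.457143) = −0.75 ln(0.542857)
  = −0.75 × (-0.610909) = 0.458182 substitutions/site.
Under a molecular clock d = 2μt, so t = d/(2μ) = 0.458182 / (2 × 0.017) = 13.48 Myr.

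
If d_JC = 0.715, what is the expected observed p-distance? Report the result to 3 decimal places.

p = (3/4)(1 − e^(−4d/3)) = 0.75 × (1 − e^(-0.953333)) = 0.75 × (1 − 0.385454) = 0.460910.

0.461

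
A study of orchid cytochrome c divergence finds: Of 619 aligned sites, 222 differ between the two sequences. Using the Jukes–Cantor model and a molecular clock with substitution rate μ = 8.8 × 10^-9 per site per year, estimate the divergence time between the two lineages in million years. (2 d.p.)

p = 222/619 ≈ 0.358643.
d = −(3/4) ln(1 − 4p/3) = −0.75 ln(1 − 0.478191) = −0.75 ln(0.521809)
  = −0.75 × (-0.650454) = 0.487841 substitutions/site.
Under a molecular clock d = 2μt, so t = d/(2μ) = 0.487841 / (2 × 8.8 × 10^-9) = 27.72 million years.

27.72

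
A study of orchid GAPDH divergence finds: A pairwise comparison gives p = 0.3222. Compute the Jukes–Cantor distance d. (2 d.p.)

d = −(3/4) ln(1 − 4p/3) = −0.75 ln(1 − 0.4296) = −0.75 ln(0.5704)
  = −0.75 × (-0.561417) = 0.421063 substitutions/site.

0.42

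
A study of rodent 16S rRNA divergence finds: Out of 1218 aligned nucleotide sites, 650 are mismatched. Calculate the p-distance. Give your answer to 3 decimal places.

p = 650/1218 = 0.533661… ≈ 0.534 (to 3 d.p.).

0.534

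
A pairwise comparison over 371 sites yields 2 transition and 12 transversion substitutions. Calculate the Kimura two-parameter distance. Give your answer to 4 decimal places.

P = 2/371 ≈ 0.005391 and Q = 12/371 ≈ 0.032345.
Under the Kimura two-parameter model, d = −½ ln(1 − 2P − Q) − ¼ ln(1 − 2Q).
1 − 2P − Q = 0.956873, giving −½ ln(0.956873) = 0.022042.
1 − 2Q = 0.93531, giving −¼ ln(0.93531) = 0.016719.
d = 0.022042 + 0.016719 = 0.038761.

0.0388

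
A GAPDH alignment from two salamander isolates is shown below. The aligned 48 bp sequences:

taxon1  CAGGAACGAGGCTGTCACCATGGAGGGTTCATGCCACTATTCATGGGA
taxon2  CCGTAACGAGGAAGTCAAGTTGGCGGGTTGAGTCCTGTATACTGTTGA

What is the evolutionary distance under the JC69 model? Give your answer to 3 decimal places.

0.520

The sequences differ at 18 of 48 sites, so p = 18/48 = 0.375.
d = −(3/4) ln(1 − 4p/3) = −0.75 ln(1 − 0.5) = −0.75 ln(0.5)
  = −0.75 × (-0.693147) = 0.519860 substitutions/site.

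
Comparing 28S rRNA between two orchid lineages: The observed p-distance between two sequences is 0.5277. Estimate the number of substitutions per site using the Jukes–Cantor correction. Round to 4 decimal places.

d = −(3/4) ln(1 − 4p/3) = −0.75 ln(1 − 0.7036) = −0.75 ln(0.2964)
  = −0.75 × (-1.216045) = 0.912034 substitutions/site.

0.9120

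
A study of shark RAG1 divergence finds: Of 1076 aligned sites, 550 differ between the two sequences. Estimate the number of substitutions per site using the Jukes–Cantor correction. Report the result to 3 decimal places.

0.858

p = 550/1076 ≈ 0.511152.
d = −(3/4) ln(1 − 4p/3) = −0.75 ln(1 − 0.681536) = −0.75 ln(0.318464)
  = −0.75 × (-1.144246) = 0.858185 substitutions/site.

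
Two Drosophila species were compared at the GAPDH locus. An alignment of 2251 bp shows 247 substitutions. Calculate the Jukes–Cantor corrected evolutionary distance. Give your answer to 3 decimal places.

p = 247/2251 ≈ 0.109729.
d = −(3/4) ln(1 − 4p/3) = −0.75 ln(1 − 0.146305) = −0.75 ln(0.853695)
  = −0.75 × (-0.158181) = 0.118636 substitutions/site.

0.119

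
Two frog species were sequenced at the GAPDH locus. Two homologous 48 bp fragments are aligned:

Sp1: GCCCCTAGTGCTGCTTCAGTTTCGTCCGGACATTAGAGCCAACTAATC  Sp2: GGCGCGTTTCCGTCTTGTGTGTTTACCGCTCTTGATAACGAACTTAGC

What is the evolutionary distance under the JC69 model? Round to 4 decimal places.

0.7639

The sequences differ at 23 of 48 sites, so p = 23/48 ≈ 0.479167.
d = −(3/4) ln(1 − 4p/3) = −0.75 ln(1 − 0.638889) = −0.75 ln(0.361111)
  = −0.75 × (-1.018570) = 0.763928 substitutions/site.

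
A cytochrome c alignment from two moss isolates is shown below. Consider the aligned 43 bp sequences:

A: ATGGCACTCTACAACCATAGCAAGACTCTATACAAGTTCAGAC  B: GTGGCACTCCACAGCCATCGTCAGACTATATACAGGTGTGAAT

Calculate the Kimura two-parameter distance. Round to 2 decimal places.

Of 43 sites, 9 differences are transitions and 4 are transversions, so P = 9/43 ≈ 0.209302 and Q = 4/43 ≈ 0.093023.
Under the Kimura two-parameter model, d = −½ ln(1 − 2P − Q) − ¼ ln(1 − 2Q).
1 − 2P − Q = 0.488373, giving −½ ln(0.488373) = 0.358338.
1 − 2Q = 0.813954, giving −¼ ln(0.813954) = 0.051463.
d = 0.358338 + 0.051463 = 0.409801.

0.41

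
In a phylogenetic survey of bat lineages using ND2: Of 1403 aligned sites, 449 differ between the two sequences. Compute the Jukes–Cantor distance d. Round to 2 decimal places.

0.42

p = 449/1403 ≈ 0.320029.
d = −(3/4) ln(1 − 4p/3) = −0.75 ln(1 − 0.426705) = −0.75 ln(0.573295)
  = −0.75 × (-0.556355) = 0.417266 substitutions/site.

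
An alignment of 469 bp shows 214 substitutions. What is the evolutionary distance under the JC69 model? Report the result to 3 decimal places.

0.703

p = 214/469 ≈ 0.45629.
d = −(3/4) ln(1 − 4p/3) = −0.75 ln(1 − 0.608387) = −0.75 ln(0.391613)
  = −0.75 × (-0.937481) = 0.703111 substitutions/site.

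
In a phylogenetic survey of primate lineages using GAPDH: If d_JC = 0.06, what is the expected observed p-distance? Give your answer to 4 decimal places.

p = (3/4)(1 − e^(−4d/3)) = 0.75 × (1 − e^(-0.08)) = 0.75 × (1 − 0.923116) = 0.057663.

0.0577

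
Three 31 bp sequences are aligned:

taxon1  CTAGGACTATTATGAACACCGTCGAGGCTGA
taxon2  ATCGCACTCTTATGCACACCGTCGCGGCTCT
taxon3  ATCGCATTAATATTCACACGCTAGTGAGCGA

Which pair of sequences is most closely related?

taxon1–taxon2: 8/31 differ, p = 0.258, d = 0.316.
taxon1–taxon3: 14/31 differ, p = 0.452, d = 0.691.
taxon2–taxon3: 13/31 differ, p = 0.419, d = 0.614.
The smallest distance is between taxon1 and taxon2.

taxon1 and taxon2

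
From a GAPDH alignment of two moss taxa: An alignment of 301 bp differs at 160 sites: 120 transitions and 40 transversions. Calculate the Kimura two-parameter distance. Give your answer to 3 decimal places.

P = 120/301 ≈ 0.398671 and Q = 40/301 ≈ 0.13289.
Under the Kimura two-parameter model, d = −½ ln(1 − 2P − Q) − ¼ ln(1 − 2Q).
1 − 2P − Q = 0.069768, giving −½ ln(0.069768) = 1.331290.
1 − 2Q = 0.73422, giving −¼ ln(0.73422) = 0.077237.
d = 1.331290 + 0.077237 = 1.408527.

1.409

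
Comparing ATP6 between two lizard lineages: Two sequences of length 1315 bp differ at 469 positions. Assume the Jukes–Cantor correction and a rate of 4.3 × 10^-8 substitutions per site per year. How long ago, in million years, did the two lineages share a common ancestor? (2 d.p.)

5.63

p = 469/1315 ≈ 0.356654.
d = −(3/4) ln(1 − 4p/3) = −0.75 ln(1 − 0.475539) = −0.75 ln(0.524461)
  = −0.75 × (-0.645384) = 0.484038 substitutions/site.
Under a molecular clock d = 2μt, so t = d/(2μ) = 0.484038 / (2 × 4.3 × 10^-8) = 5.63 million years.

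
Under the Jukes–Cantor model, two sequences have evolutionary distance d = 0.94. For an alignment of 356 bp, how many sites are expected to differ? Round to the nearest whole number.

191

Invert JC69: p = (3/4)(1 − e^(−4d/3)) = 0.75 × (1 − e^(-1.253333)) = 0.75 × (1 − 0.285551) = 0.535837.
Expected differing sites = pL ≈ 0.535837 × 356 = 190.757972 ≈ 191.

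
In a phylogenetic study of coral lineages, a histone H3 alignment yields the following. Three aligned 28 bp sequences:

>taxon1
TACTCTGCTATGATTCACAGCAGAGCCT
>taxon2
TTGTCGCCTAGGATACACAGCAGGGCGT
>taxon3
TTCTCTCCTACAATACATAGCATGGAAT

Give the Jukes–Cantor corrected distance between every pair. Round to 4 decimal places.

taxon1–taxon2: 8/28 sites differ → p ≈ 0.285714, d = −0.75 ln(1 − 0.380952) = 0.359679 ≈ 0.3597.
taxon1–taxon3: 10/28 sites differ → p ≈ 0.357143, d = −0.75 ln(1 − 0.476191) = 0.484971 ≈ 0.4850.
taxon2–taxon3: 8/28 sites differ → p ≈ 0.285714, d = −0.75 ln(1 − 0.380952) = 0.359679 ≈ 0.3597.

d(taxon1,taxon2) = 0.3597, d(taxon1,taxon3) = 0.4850, d(taxon2,taxon3) = 0.3597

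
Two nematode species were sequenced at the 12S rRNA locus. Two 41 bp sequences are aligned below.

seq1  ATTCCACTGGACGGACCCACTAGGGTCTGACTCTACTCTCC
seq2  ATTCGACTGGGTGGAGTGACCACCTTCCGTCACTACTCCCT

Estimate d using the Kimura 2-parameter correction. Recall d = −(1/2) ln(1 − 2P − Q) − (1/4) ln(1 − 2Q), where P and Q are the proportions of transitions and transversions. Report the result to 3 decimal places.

Of 41 sites, 7 differences are transitions and 8 are transversions, so P = 7/41 ≈ 0.170732 and Q = 8/41 ≈ 0.195122.
Under the Kimura two-parameter model, d = −½ ln(1 − 2P − Q) − ¼ ln(1 − 2Q).
1 − 2P − Q = 0.463414, giving −½ ln(0.463414) = 0.384567.
1 − 2Q = 0.609756, giving −¼ ln(0.609756) = 0.123674.
d = 0.384567 + 0.123674 = 0.508241.

0.508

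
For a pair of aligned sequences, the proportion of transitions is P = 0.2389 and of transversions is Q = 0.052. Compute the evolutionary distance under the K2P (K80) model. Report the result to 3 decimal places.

0.405

Under the Kimura two-parameter model, d = −½ ln(1 − 2P − Q) − ¼ ln(1 − 2Q).
1 − 2P − Q = 0.4702, giving −½ ln(0.4702) = 0.377299.
1 − 2Q = 0.896, giving −¼ ln(0.896) = 0.027454.
d = 0.377299 + 0.027454 = 0.404753.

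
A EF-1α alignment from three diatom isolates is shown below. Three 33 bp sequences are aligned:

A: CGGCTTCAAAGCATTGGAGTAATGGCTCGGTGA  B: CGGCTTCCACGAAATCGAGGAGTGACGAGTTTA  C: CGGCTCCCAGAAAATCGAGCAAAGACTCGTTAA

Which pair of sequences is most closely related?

A–B: 12/33 differ, p = 0.364, d = 0.497.
A–C: 12/33 differ, p = 0.364, d = 0.497.
B–C: 9/33 differ, p = 0.273, d = 0.339.
The smallest distance is between B and C.

B and C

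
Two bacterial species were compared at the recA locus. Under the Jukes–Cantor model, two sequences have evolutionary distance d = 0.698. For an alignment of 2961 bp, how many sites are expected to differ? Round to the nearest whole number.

1345

Invert JC69: p = (3/4)(1 − e^(−4d/3)) = 0.75 × (1 − e^(-0.930667)) = 0.75 × (1 − 0.394291) = 0.454282.
Expected differing sites = pL ≈ 0.454282 × 2961 = 1345.129002 ≈ 1345.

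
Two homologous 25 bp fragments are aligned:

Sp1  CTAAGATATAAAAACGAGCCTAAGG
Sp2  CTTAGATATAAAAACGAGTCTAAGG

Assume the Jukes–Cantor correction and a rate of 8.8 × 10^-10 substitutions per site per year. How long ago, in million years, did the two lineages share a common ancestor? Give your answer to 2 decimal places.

The sequences differ at 2 of 25 sites (3, 19), so p = 2/25 = 0.08.
d = −(3/4) ln(1 − 4p/3) = −0.75 ln(1 − 0.106667) = −0.75 ln(0.893333)
  = −0.75 × (-0.112796) = 0.084597 substitutions/site.
Under a molecular clock d = 2μt, so t = d/(2μ) = 0.084597 / (2 × 8.8 × 10^-10) = 48.07 million years.

48.07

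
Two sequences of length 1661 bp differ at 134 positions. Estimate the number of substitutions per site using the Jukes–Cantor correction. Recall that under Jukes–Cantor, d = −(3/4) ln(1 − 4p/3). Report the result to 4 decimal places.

0.0854

p = 134/1661 ≈ 0.080674.
d = −(3/4) ln(1 − 4p/3) = −0.75 ln(1 − 0.107565) = −0.75 ln(0.892435)
  = −0.75 × (-0.113802) = 0.085352 substitutions/site.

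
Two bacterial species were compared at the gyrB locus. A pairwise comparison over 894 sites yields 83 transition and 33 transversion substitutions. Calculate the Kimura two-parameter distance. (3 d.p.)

0.145

P = 83/894 ≈ 0.092841 and Q = 33/894 ≈ 0.036913.
Under the Kimura two-parameter model, d = −½ ln(1 − 2P − Q) − ¼ ln(1 − 2Q).
1 − 2P − Q = 0.777405, giving −½ ln(0.777405) = 0.125897.
1 − 2Q = 0.926174, giving −¼ ln(0.926174) = 0.019173.
d = 0.125897 + 0.019173 = 0.145070.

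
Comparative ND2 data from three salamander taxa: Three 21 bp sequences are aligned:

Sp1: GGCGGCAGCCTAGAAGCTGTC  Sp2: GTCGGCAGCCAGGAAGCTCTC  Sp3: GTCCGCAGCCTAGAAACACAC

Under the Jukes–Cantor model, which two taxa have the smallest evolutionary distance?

Sp1–Sp2: 4/21 differ, p = 0.190, d = 0.220.
Sp1–Sp3: 6/21 differ, p = 0.286, d = 0.360.
Sp2–Sp3: 6/21 differ, p = 0.286, d = 0.360.
The smallest distance is between Sp1 and Sp2.

Sp1 and Sp2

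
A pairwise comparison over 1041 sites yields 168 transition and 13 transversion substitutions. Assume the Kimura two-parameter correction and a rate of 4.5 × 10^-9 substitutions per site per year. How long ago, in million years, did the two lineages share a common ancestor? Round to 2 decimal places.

P = 168/1041 ≈ 0.161383 and Q = 13/1041 ≈ 0.012488.
Under the Kimura two-parameter model, d = −½ ln(1 − 2P − Q) − ¼ ln(1 − 2Q).
1 − 2P − Q = 0.664746, giving −½ ln(0.664746) = 0.204175.
1 − 2Q = 0.975024, giving −¼ ln(0.975024) = 0.006323.
d = 0.204175 + 0.006323 = 0.210498.
Under a molecular clock d = 2μt, so t = d/(2μ) = 0.210498 / (2 × 4.5 × 10^-9) = 23.39 million years.

23.39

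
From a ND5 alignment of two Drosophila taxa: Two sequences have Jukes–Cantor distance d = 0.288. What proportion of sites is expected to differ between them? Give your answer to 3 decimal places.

0.239

p = (3/4)(1 − e^(−4d/3)) = 0.75 × (1 − e^(-0.384)) = 0.75 × (1 − 0.681131) = 0.239152.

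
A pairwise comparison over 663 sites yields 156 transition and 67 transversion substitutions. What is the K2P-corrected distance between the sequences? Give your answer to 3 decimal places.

0.480

P = 156/663 ≈ 0.235294 and Q = 67/663 ≈ 0.101056.
Under the Kimura two-parameter model, d = −½ ln(1 − 2P − Q) − ¼ ln(1 − 2Q).
1 − 2P − Q = 0.428356, giving −½ ln(0.428356) = 0.423900.
1 − 2Q = 0.797888, giving −¼ ln(0.797888) = 0.056447.
d = 0.423900 + 0.056447 = 0.480347.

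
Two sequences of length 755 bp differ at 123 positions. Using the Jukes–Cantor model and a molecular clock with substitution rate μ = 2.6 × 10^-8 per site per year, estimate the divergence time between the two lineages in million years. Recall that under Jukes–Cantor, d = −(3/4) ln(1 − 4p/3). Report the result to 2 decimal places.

p = 123/755 ≈ 0.162914.
d = −(3/4) ln(1 − 4p/3) = −0.75 ln(1 − 0.217219) = −0.75 ln(0.782781)
  = −0.75 × (-0.244902) = 0.183677 substitutions/site.
Under a molecular clock d = 2μt, so t = d/(2μ) = 0.183677 / (2 × 2.6 × 10^-8) = 3.53 million years.

3.53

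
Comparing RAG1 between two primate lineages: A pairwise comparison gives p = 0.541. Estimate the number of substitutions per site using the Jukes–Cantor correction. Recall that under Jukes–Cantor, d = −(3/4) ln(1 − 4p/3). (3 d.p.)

0.958

d = −(3/4) ln(1 − 4p/3) = −0.75 ln(1 − 0.721333) = −0.75 ln(0.278667)
  = −0.75 × (-1.277738) = 0.958304 substitutions/site.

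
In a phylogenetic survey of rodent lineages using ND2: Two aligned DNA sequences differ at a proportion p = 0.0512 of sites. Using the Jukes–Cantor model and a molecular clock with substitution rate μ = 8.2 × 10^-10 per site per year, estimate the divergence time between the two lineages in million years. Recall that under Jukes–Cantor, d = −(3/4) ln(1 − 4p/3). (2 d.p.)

32.34

d = −(3/4) ln(1 − 4p/3) = −0.75 ln(1 − 0.068267) = −0.75 ln(0.931733)
  = −0.75 × (-0.070709) = 0.053032 substitutions/site.
Under a molecular clock d = 2μt, so t = d/(2μ) = 0.053032 / (2 × 8.2 × 10^-10) = 32.34 million years.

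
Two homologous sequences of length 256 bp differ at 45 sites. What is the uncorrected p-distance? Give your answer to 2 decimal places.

p = 45/256 = 0.175781… ≈ 0.18 (to 2 d.p.).

0.18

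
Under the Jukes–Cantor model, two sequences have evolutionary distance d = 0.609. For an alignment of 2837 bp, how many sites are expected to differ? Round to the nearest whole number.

1183

Invert JC69: p = (3/4)(1 − e^(−4d/3)) = 0.75 × (1 − e^(-0.812)) = 0.75 × (1 − 0.443969) = 0.417023.
Expected differing sites = pL ≈ 0.417023 × 2837 = 1183.094251 ≈ 1183.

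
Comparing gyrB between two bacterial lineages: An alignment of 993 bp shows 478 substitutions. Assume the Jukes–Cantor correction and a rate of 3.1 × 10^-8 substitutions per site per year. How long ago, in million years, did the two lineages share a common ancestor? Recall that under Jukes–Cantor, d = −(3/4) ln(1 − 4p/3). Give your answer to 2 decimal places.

12.42

p = 478/993 ≈ 0.48137.
d = −(3/4) ln(1 − 4p/3) = −0.75 ln(1 − 0.641827) = −0.75 ln(0.358173)
  = −0.75 × (-1.026739) = 0.770054 substitutions/site.
Under a molecular clock d = 2μt, so t = d/(2μ) = 0.770054 / (2 × 3.1 × 10^-8) = 12.42 million years.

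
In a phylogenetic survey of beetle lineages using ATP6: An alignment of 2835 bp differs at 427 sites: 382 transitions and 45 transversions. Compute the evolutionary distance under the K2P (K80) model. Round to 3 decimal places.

P = 382/2835 ≈ 0.134744 and Q = 45/2835 ≈ 0.015873.
Under the Kimura two-parameter model, d = −½ ln(1 − 2P − Q) − ¼ ln(1 − 2Q).
1 − 2P − Q = 0.714639, giving −½ ln(0.714639) = 0.167989.
1 − 2Q = 0.968254, giving −¼ ln(0.968254) = 0.008065.
d = 0.167989 + 0.008065 = 0.176054.

0.176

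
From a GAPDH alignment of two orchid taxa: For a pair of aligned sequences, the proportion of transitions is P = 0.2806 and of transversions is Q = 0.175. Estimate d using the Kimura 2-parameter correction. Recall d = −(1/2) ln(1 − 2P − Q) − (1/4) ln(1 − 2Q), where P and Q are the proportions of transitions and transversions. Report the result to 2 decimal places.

0.77

Under the Kimura two-parameter model, d = −½ ln(1 − 2P − Q) − ¼ ln(1 − 2Q).
1 − 2P − Q = 0.2638, giving −½ ln(0.2638) = 0.666282.
1 − 2Q = 0.65, giving −¼ ln(0.65) = 0.107696.
d = 0.666282 + 0.107696 = 0.773978.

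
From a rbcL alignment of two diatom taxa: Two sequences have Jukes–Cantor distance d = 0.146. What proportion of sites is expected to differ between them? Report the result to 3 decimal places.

p = (3/4)(1 − e^(−4d/3)) = 0.75 × (1 − e^(-0.194667)) = 0.75 × (1 − 0.823109) = 0.132668.

0.133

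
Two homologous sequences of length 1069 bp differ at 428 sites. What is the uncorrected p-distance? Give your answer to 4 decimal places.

0.4004

p = 428/1069 = 0.400374… ≈ 0.4004 (to 4 d.p.).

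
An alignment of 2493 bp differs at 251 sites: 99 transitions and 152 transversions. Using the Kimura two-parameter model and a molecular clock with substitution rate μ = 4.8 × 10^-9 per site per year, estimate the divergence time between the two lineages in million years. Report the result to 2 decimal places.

11.27

P = 99/2493 ≈ 0.039711 and Q = 152/2493 ≈ 0.060971.
Under the Kimura two-parameter model, d = −½ ln(1 − 2P − Q) − ¼ ln(1 − 2Q).
1 − 2P − Q = 0.859607, giving −½ ln(0.859607) = 0.075640.
1 − 2Q = 0.878058, giving −¼ ln(0.878058) = 0.032511.
d = 0.075640 + 0.032511 = 0.108151.
Under a molecular clock d = 2μt, so t = d/(2μ) = 0.108151 / (2 × 4.8 × 10^-9) = 11.27 million years.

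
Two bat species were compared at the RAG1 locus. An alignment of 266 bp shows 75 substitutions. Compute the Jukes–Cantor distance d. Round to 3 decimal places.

0.354

p = 75/266 ≈ 0.281955.
d = −(3/4) ln(1 − 4p/3) = −0.75 ln(1 − 0.37594) = −0.75 ln(0.62406)
  = −0.75 × (-0.471509) = 0.353632 substitutions/site.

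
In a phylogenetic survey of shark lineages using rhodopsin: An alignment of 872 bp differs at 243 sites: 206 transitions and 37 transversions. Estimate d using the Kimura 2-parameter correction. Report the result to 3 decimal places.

0.384

P = 206/872 ≈ 0.236239 and Q = 37/872 ≈ 0.042431.
Under the Kimura two-parameter model, d = −½ ln(1 − 2P − Q) − ¼ ln(1 − 2Q).
1 − 2P − Q = 0.485091, giving −½ ln(0.485091) = 0.361709.
1 − 2Q = 0.915138, giving −¼ ln(0.915138) = 0.022170.
d = 0.361709 + 0.022170 = 0.383879.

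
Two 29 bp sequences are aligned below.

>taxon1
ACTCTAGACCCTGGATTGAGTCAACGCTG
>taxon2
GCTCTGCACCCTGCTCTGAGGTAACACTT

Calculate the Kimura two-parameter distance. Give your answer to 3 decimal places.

0.470

Of 29 sites, 5 differences are transitions and 5 are transversions, so P = 5/29 ≈ 0.172414 and Q = 5/29 ≈ 0.172414.
Under the Kimura two-parameter model, d = −½ ln(1 − 2P − Q) − ¼ ln(1 − 2Q).
1 − 2P − Q = 0.482758, giving −½ ln(0.482758) = 0.364120.
1 − 2Q = 0.655172, giving −¼ ln(0.655172) = 0.105714.
d = 0.364120 + 0.105714 = 0.469834.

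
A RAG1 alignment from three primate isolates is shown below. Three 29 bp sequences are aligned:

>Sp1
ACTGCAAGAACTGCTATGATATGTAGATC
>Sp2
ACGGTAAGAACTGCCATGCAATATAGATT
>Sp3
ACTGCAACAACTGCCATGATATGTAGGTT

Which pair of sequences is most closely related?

Sp1 and Sp3

Sp1–Sp2: 7/29 differ, p = 0.241, d = 0.291.
Sp1–Sp3: 4/29 differ, p = 0.138, d = 0.152.
Sp2–Sp3: 7/29 differ, p = 0.241, d = 0.291.
The smallest distance is between Sp1 and Sp3.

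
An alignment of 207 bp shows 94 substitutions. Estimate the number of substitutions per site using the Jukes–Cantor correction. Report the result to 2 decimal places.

0.70

p = 94/207 ≈ 0.454106.
d = −(3/4) ln(1 − 4p/3) = −0.75 ln(1 − 0.605475) = −0.75 ln(0.394525)
  = −0.75 × (-0.930073) = 0.697555 substitutions/site.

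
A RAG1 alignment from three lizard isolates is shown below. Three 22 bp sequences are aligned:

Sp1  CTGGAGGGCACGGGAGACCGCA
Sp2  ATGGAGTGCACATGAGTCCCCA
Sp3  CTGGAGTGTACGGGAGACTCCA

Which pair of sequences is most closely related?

Sp1–Sp2: 6/22 differ, p = 0.273, d = 0.339.
Sp1–Sp3: 4/22 differ, p = 0.182, d = 0.208.
Sp2–Sp3: 6/22 differ, p = 0.273, d = 0.339.
The smallest distance is between Sp1 and Sp3.

Sp1 and Sp3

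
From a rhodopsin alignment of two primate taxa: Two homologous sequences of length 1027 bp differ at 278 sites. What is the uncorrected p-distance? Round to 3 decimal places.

0.271

p = 278/1027 = 0.270691… ≈ 0.271 (to 3 d.p.).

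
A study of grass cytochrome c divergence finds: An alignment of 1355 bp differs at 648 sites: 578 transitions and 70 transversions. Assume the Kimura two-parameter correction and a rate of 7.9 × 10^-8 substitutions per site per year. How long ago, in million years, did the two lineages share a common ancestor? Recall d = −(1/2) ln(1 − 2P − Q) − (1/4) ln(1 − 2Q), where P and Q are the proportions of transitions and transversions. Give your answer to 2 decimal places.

7.61

P = 578/1355 ≈ 0.426568 and Q = 70/1355 ≈ 0.051661.
Under the Kimura two-parameter model, d = −½ ln(1 − 2P − Q) − ¼ ln(1 − 2Q).
1 − 2P − Q = 0.095203, giving −½ ln(0.095203) = 1.175872.
1 − 2Q = 0.896678, giving −¼ ln(0.896678) = 0.027265.
d = 1.175872 + 0.027265 = 1.203137.
Under a molecular clock d = 2μt, so t = d/(2μ) = 1.203137 / (2 × 7.9 × 10^-8) = 7.61 million years.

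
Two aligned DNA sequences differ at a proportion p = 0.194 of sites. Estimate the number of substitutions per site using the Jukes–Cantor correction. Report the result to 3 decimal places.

0.224

d = −(3/4) ln(1 − 4p/3) = −0.75 ln(1 − 0.258667) = −0.75 ln(0.741333)
  = −0.75 × (-0.299305) = 0.224479 substitutions/site.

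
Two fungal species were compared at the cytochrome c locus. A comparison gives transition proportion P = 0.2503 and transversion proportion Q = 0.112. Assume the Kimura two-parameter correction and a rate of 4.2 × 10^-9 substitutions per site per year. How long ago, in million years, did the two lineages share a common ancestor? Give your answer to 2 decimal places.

Under the Kimura two-parameter model, d = −½ ln(1 − 2P − Q) − ¼ ln(1 − 2Q).
1 − 2P − Q = 0.3874, giving −½ ln(0.3874) = 0.474149.
1 − 2Q = 0.776, giving −¼ ln(0.776) = 0.063401.
d = 0.474149 + 0.063401 = 0.537550.
Under a molecular clock d = 2μt, so t = d/(2μ) = 0.537550 / (2 × 4.2 × 10^-9) = 63.99 million years.

63.99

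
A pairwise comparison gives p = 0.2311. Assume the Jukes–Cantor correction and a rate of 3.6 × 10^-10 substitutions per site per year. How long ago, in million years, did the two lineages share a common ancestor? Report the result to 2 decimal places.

d = −(3/4) ln(1 − 4p/3) = −0.75 ln(1 − 0.308133) = −0.75 ln(0.691867)
  = −0.75 × (-0.368362) = 0.276272 substitutions/site.
Under a molecular clock d = 2μt, so t = d/(2μ) = 0.276272 / (2 × 3.6 × 10^-10) = 383.71 million years.

383.71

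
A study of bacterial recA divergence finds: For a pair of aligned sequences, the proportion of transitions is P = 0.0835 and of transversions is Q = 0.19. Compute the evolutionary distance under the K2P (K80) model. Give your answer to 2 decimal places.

Under the Kimura two-parameter model, d = −½ ln(1 − 2P − Q) − ¼ ln(1 − 2Q).
1 − 2P − Q = 0.643, giving −½ ln(0.643) = 0.220805.
1 − 2Q = 0.62, giving −¼ ln(0.62) = 0.119509.
d = 0.220805 + 0.119509 = 0.340314.

0.34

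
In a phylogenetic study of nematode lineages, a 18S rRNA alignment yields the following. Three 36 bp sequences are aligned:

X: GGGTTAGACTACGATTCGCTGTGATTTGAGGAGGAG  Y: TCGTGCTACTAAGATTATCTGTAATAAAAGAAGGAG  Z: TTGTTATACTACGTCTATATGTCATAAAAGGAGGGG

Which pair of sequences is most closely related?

Y and Z

X–Y: 13/36 differ, p = 0.361, d = 0.493.
X–Z: 13/36 differ, p = 0.361, d = 0.493.
Y–Z: 10/36 differ, p = 0.278, d = 0.347.
The smallest distance is between Y and Z.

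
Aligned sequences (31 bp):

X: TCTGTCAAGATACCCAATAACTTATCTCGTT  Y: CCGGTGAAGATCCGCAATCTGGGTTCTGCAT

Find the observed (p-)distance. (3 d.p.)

The sequences differ at 14 of 31 positions.
p = 14/31 = 0.451612… ≈ 0.452 (to 3 d.p.).

0.452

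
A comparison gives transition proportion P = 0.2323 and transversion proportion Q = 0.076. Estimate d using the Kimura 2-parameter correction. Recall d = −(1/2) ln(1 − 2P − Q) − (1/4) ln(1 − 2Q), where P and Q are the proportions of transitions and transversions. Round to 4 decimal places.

0.4301

Under the Kimura two-parameter model, d = −½ ln(1 − 2P − Q) − ¼ ln(1 − 2Q).
1 − 2P − Q = 0.4594, giving −½ ln(0.4594) = 0.388917.
1 − 2Q = 0.848, giving −¼ ln(0.848) = 0.041219.
d = 0.388917 + 0.041219 = 0.430136.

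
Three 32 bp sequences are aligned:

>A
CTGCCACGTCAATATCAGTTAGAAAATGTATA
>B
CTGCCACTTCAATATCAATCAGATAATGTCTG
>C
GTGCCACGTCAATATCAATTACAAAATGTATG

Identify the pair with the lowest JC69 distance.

A and C

A–B: 6/32 differ, p = 0.188, d = 0.216.
A–C: 4/32 differ, p = 0.125, d = 0.137.
B–C: 6/32 differ, p = 0.188, d = 0.216.
The smallest distance is between A and C.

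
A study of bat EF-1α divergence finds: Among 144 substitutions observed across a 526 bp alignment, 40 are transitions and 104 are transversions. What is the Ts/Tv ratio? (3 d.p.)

0.385

R = 40/104 = 0.384615… ≈ 0.385 (to 3 d.p.).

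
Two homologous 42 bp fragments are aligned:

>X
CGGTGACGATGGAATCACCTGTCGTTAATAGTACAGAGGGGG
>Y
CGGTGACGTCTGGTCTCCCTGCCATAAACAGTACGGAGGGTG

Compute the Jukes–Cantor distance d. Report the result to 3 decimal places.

0.441

The sequences differ at 14 of 42 sites, so p = 14/42 ≈ 0.333333.
d = −(3/4) ln(1 − 4p/3) = −0.75 ln(1 − 0.444444) = −0.75 ln(0.555556)
  = −0.75 × (-0.587786) = 0.440840 substitutions/site.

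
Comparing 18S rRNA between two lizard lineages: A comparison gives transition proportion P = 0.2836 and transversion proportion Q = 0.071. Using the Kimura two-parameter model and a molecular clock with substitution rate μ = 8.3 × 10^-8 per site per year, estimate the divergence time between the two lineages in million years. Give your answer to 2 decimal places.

Under the Kimura two-parameter model, d = −½ ln(1 − 2P − Q) − ¼ ln(1 − 2Q).
1 − 2P − Q = 0.3618, giving −½ ln(0.3618) = 0.508332.
1 − 2Q = 0.858, giving −¼ ln(0.858) = 0.038288.
d = 0.508332 + 0.038288 = 0.546620.
Under a molecular clock d = 2μt, so t = d/(2μ) = 0.546620 / (2 × 8.3 × 10^-8) = 3.29 million years.

3.29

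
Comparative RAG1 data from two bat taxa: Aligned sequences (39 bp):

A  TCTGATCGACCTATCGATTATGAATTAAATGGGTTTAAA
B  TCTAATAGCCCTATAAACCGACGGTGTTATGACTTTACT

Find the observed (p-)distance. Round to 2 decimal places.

0.49

The sequences differ at 19 of 39 positions.
p = 19/39 = 0.487179… ≈ 0.49 (to 2 d.p.).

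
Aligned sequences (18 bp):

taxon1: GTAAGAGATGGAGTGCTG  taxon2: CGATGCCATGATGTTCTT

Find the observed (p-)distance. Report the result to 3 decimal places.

0.500

The sequences differ at 9 of 18 positions (sites 1, 2, 4, 6, 7, 11, 12, 15, 18).
p = 9/18 = 0.500.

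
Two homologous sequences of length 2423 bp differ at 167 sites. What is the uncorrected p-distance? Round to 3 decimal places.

p = 167/2423 = 0.068922… ≈ 0.069 (to 3 d.p.).

0.069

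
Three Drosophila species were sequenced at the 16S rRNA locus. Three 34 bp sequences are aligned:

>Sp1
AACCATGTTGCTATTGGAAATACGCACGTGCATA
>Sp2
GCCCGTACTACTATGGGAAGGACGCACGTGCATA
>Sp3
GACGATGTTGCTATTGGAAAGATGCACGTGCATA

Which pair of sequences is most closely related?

Sp1 and Sp3

Sp1–Sp2: 9/34 differ, p = 0.265, d = 0.326.
Sp1–Sp3: 4/34 differ, p = 0.118, d = 0.128.
Sp2–Sp3: 9/34 differ, p = 0.265, d = 0.326.
The smallest distance is between Sp1 and Sp3.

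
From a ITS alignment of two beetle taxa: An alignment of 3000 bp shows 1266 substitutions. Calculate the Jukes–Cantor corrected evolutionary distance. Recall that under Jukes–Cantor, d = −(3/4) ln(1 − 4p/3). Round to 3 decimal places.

p = 1266/3000 = 0.422.
d = −(3/4) ln(1 − 4p/3) = −0.75 ln(1 − 0.562667) = −0.75 ln(0.437333)
  = −0.75 × (-0.827060) = 0.620295 substitutions/site.

0.620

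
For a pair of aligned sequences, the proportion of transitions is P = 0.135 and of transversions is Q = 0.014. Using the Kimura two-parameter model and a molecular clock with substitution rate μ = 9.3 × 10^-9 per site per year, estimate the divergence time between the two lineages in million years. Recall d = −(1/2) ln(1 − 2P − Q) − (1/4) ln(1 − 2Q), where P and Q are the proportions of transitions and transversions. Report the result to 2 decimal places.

Under the Kimura two-parameter model, d = −½ ln(1 − 2P − Q) − ¼ ln(1 − 2Q).
1 − 2P − Q = 0.716, giving −½ ln(0.716) = 0.167038.
1 − 2Q = 0.972, giving −¼ ln(0.972) = 0.007100.
d = 0.167038 + 0.007100 = 0.174138.
Under a molecular clock d = 2μt, so t = d/(2μ) = 0.174138 / (2 × 9.3 × 10^-9) = 9.36 million years.

9.36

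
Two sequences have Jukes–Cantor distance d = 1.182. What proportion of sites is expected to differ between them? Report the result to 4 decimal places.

p = (3/4)(1 − e^(−4d/3)) = 0.75 × (1 − e^(-1.576)) = 0.75 × (1 − 0.206801) = 0.594899.

0.5949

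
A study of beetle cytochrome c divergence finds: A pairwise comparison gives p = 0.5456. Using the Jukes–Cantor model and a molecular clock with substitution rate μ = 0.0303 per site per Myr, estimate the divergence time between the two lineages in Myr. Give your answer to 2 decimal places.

d = −(3/4) ln(1 − 4p/3) = −0.75 ln(1 − 0.727467) = −0.75 ln(0.272533)
  = −0.75 × (-1.299996) = 0.974997 substitutions/site.
Under a molecular clock d = 2μt, so t = d/(2μ) = 0.974997 / (2 × 0.0303) = 16.09 Myr.

16.09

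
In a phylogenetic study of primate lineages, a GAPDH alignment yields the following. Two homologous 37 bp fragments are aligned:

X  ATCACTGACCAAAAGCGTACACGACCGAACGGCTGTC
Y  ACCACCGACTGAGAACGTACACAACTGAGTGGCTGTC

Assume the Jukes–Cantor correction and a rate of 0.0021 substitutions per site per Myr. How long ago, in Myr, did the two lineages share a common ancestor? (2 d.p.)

The sequences differ at 10 of 37 sites (2, 6, 10, 11, 13, 15, 23, 26, 29, 30), so p = 10/37 ≈ 0.27027.
d = −(3/4) ln(1 − 4p/3) = −0.75 ln(1 − 0.36036) = −0.75 ln(0.63964)
  = −0.75 × (-0.446850) = 0.335138 substitutions/site.
Under a molecular clock d = 2μt, so t = d/(2μ) = 0.335138 / (2 × 0.0021) = 79.79 Myr.

79.79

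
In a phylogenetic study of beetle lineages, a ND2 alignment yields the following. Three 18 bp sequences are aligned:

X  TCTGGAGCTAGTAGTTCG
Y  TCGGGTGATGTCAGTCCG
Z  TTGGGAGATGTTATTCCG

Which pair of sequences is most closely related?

Y and Z

X–Y: 7/18 differ, p = 0.389, d = 0.548.
X–Z: 7/18 differ, p = 0.389, d = 0.548.
Y–Z: 4/18 differ, p = 0.222, d = 0.264.
The smallest distance is between Y and Z.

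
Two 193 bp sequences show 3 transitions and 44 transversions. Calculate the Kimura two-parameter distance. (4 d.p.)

0.3021

P = 3/193 ≈ 0.015544 and Q = 44/193 ≈ 0.227979.
Under the Kimura two-parameter model, d = −½ ln(1 − 2P − Q) − ¼ ln(1 − 2Q).
1 − 2P − Q = 0.740933, giving −½ ln(0.740933) = 0.149923.
1 − 2Q = 0.544042, giving −¼ ln(0.544042) = 0.152182.
d = 0.149923 + 0.152182 = 0.302105.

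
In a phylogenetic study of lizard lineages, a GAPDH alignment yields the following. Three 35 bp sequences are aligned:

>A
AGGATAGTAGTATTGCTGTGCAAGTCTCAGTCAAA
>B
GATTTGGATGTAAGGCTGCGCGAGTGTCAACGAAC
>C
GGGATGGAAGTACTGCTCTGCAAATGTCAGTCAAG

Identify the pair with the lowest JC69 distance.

A and C

A–B: 16/35 differ, p = 0.457, d = 0.705.
A–C: 8/35 differ, p = 0.229, d = 0.273.
B–C: 14/35 differ, p = 0.400, d = 0.572.
The smallest distance is between A and C.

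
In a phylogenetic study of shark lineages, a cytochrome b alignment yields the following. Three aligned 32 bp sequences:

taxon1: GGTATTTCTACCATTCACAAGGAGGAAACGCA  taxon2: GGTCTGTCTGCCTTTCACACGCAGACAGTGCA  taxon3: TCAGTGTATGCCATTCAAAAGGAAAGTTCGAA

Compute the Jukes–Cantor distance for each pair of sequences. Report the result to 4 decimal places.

d(taxon1,taxon2) = 0.4042, d(taxon1,taxon3) = 0.6566, d(taxon2,taxon3) = 0.7356

taxon1–taxon2: 10/32 sites differ → p = 0.3125, d = −0.75 ln(1 − 0.416667) = 0.404248 ≈ 0.4042.
taxon1–taxon3: 14/32 sites differ → p = 0.4375, d = −0.75 ln(1 − 0.583333) = 0.656601 ≈ 0.6566.
taxon2–taxon3: 15/32 sites differ → p = 0.46875, d = −0.75 ln(1 − 0.625) = 0.735622 ≈ 0.7356.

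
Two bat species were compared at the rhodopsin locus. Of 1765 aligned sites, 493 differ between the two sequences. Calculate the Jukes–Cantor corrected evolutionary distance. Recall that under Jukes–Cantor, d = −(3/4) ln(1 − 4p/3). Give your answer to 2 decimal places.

0.35

p = 493/1765 ≈ 0.27932.
d = −(3/4) ln(1 − 4p/3) = −0.75 ln(1 − 0.372427) = −0.75 ln(0.627573)
  = −0.75 × (-0.465895) = 0.349421 substitutions/site.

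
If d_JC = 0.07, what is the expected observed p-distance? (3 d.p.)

p = (3/4)(1 − e^(−4d/3)) = 0.75 × (1 − e^(-0.093333)) = 0.75 × (1 − 0.910890) = 0.066833.

0.067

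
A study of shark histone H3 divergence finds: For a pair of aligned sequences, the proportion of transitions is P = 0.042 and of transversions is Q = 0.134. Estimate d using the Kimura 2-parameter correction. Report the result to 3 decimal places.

Under the Kimura two-parameter model, d = −½ ln(1 − 2P − Q) − ¼ ln(1 − 2Q).
1 − 2P − Q = 0.782, giving −½ ln(0.782) = 0.122950.
1 − 2Q = 0.732, giving −¼ ln(0.732) = 0.077994.
d = 0.122950 + 0.077994 = 0.200944.

0.201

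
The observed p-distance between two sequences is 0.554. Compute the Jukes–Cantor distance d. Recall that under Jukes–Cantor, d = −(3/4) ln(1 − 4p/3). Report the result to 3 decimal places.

d = −(3/4) ln(1 − 4p/3) = −0.75 ln(1 − 0.738667) = −0.75 ln(0.261333)
  = −0.75 × (-1.341960) = 1.006470 substitutions/site.

1.006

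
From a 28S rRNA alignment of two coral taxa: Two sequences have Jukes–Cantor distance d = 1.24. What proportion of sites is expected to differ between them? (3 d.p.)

0.606

p = (3/4)(1 − e^(−4d/3)) = 0.75 × (1 − e^(-1.653333)) = 0.75 × (1 − 0.191411) = 0.606442.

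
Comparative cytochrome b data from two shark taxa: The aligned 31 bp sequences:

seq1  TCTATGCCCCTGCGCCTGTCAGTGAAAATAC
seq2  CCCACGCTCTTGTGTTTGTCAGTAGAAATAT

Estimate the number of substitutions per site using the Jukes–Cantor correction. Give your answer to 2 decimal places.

0.48

The sequences differ at 11 of 31 sites, so p = 11/31 ≈ 0.354839.
d = −(3/4) ln(1 − 4p/3) = −0.75 ln(1 − 0.473119) = −0.75 ln(0.526881)
  = −0.75 × (-0.640781) = 0.480586 substitutions/site.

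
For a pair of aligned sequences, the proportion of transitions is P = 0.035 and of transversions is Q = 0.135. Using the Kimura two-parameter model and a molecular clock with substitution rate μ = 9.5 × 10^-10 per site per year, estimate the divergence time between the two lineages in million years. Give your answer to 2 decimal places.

101.78

Under the Kimura two-parameter model, d = −½ ln(1 − 2P − Q) − ¼ ln(1 − 2Q).
1 − 2P − Q = 0.795, giving −½ ln(0.795) = 0.114707.
1 − 2Q = 0.73, giving −¼ ln(0.73) = 0.078678.
d = 0.114707 + 0.078678 = 0.193385.
Under a molecular clock d = 2μt, so t = d/(2μ) = 0.193385 / (2 × 9.5 × 10^-10) = 101.78 million years.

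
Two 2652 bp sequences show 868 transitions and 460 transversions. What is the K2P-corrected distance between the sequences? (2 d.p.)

0.99

P = 868/2652 ≈ 0.3273 and Q = 460/2652 ≈ 0.173454.
Under the Kimura two-parameter model, d = −½ ln(1 − 2P − Q) − ¼ ln(1 − 2Q).
1 − 2P − Q = 0.171946, giving −½ ln(0.171946) = 0.880287.
1 − 2Q = 0.653092, giving −¼ ln(0.653092) = 0.106509.
d = 0.880287 + 0.106509 = 0.986796.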